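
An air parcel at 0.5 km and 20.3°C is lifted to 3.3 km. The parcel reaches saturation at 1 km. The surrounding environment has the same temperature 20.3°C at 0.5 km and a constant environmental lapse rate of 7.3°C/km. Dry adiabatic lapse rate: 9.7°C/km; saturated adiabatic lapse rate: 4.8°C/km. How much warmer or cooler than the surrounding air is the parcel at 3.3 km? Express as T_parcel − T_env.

Parcel:
  500 → 1000 m (dry, 9.7°C/km): ΔT = -9.7 × 0.5 = -4.85°C → T = 15.45°C
  1000 → 3300 m (saturated, 4.8°C/km): ΔT = -4.8 × 2.3 = -11.04°C → T = 4.41°C
Environment:
  500 → 3300 m (environment, 7.3°C/km): ΔT = -7.3 × 2.8 = -20.44°C → T = -0.14°C
T_parcel − T_env = 4.41 − (-0.14) = +4.55°C

+4.55°C (parcel warmer than environment)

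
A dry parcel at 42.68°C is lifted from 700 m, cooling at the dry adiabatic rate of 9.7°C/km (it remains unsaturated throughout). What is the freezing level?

5100 m

Height above start = (42.68 − 0) / 9.7 = 4.4 km
Altitude = 700 m + 4400 m = 5100 m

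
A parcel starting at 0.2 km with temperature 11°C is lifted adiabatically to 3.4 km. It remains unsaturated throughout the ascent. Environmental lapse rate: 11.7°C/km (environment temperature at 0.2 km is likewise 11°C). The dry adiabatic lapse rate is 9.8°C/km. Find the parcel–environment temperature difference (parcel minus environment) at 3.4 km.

Parcel:
  From 200 m to 3400 m (dry): cools by 9.8 × 3.2 = 31.36°C, giving -20.36°C.
Environment:
  From 200 m to 3400 m (environment): cools by 11.7 × 3.2 = 37.44°C, giving -26.44°C.
T_parcel − T_env = -20.36 − (-26.44) = +6.08°C

+6.08°C (parcel warmer than environment)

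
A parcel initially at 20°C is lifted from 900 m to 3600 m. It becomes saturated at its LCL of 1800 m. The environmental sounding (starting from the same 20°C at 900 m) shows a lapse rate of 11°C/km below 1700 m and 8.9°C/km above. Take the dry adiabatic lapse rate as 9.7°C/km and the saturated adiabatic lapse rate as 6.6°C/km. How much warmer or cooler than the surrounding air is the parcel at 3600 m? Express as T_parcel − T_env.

+5.1°C (parcel warmer than environment)

Parcel:
  Dry to 1800 m: -9.7 × 0.9 km = -8.73°C, so T = 11.27°C.
  Saturated to 3600 m: -6.6 × 1.8 km = -11.88°C, so T = -0.61°C.
Environment:
  Environment, lower layer to 1700 m: -11 × 0.8 km = -8.8°C, so T = 11.2°C.
  Environment, upper layer to 3600 m: -8.9 × 1.9 km = -16.91°C, so T = -5.71°C.
T_parcel − T_env = -0.61 − (-5.71) = +5.1°C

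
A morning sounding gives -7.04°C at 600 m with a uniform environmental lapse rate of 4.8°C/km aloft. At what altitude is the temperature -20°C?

Height above start = (-7.04 − (-20)) / 4.8 = 2.7 km
Altitude = 600 m + 2700 m = 3300 m

3300 m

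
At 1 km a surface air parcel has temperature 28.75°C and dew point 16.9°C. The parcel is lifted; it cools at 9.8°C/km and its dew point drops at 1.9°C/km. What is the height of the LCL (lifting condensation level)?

2.5 km

T and T_d converge at 9.8 − 1.9 = 7.9°C per km
Height above start = (28.75 − 16.9) / 7.9 = 1.5 km
LCL altitude = 1000 m + 1500 m = 2500 m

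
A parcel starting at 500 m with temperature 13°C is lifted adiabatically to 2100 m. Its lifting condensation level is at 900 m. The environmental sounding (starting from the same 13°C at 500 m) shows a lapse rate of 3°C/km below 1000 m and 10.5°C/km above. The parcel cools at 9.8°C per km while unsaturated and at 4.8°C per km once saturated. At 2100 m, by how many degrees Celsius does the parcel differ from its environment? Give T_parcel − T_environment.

+3.37°C (parcel warmer than environment)

Parcel:
  From 500 m to 900 m (dry): cools by 9.8 × 0.4 = 3.92°C, giving 9.08°C.
  From 900 m to 2100 m (saturated): cools by 4.8 × 1.2 = 5.76°C, giving 3.32°C.
Environment:
  From 500 m to 1000 m (environment, lower layer): cools by 3 × 0.5 = 1.5°C, giving 11.5°C.
  From 1000 m to 2100 m (environment, upper layer): cools by 10.5 × 1.1 = 11.55°C, giving -0.05°C.
T_parcel − T_env = 3.32 − (-0.05) = +3.37°C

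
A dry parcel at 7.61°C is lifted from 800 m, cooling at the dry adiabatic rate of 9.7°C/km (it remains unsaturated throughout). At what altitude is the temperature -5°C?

2100 m

Height above start = (7.61 − (-5)) / 9.7 = 1.3 km
Altitude = 800 m + 1300 m = 2100 m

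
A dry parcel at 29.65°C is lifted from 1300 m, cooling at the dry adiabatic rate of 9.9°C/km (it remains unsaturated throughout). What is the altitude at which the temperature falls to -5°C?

4800 m

Height above start = (29.65 − (-5)) / 9.9 = 3.5 km
Altitude = 1300 m + 3500 m = 4800 m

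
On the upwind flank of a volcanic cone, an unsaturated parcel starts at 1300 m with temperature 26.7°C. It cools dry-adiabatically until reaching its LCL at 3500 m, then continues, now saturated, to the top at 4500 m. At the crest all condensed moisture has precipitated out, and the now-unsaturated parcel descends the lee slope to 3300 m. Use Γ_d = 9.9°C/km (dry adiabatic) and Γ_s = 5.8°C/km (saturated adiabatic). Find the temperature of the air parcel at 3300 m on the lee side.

11°C

1300–3500 m, dry: Δz = 2.2 km ⇒ ΔT = -21.78°C; T = 4.92°C
3500–4500 m, saturated: Δz = 1 km ⇒ ΔT = -5.8°C; T = -0.88°C
4500–3300 m, dry descent: Δz = 1.2 km ⇒ ΔT = +11.88°C; T = 11°C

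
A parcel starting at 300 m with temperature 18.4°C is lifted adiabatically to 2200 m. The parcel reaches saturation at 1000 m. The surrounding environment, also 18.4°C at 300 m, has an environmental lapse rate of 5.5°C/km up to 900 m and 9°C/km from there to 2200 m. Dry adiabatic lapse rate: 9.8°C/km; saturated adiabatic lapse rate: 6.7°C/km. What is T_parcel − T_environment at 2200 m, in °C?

+0.1°C (parcel warmer than environment)

Parcel:
  300 → 1000 m (dry, 9.8°C/km): ΔT = -9.8 × 0.7 = -6.86°C → T = 11.54°C
  1000 → 2200 m (saturated, 6.7°C/km): ΔT = -6.7 × 1.2 = -8.04°C → T = 3.5°C
Environment:
  300 → 900 m (environment, lower layer, 5.5°C/km): ΔT = -5.5 × 0.6 = -3.3°C → T = 15.1°C
  900 → 2200 m (environment, upper layer, 9°C/km): ΔT = -9 × 1.3 = -11.7°C → T = 3.4°C
T_parcel − T_env = 3.5 − 3.4 = +0.1°C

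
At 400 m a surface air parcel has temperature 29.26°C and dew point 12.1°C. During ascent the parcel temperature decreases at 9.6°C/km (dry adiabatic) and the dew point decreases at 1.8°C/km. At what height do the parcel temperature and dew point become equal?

T and T_d converge at 9.6 − 1.8 = 7.8°C per km
Height above start = (29.26 − 12.1) / 7.8 = 2.2 km
LCL altitude = 400 m + 2200 m = 2600 m

2600 m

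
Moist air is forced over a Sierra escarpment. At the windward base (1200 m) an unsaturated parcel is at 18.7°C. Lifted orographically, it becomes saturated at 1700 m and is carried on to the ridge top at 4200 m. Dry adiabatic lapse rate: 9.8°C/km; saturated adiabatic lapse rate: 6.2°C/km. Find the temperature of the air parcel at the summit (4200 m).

Dry to 1700 m: -9.8 × 0.5 km = -4.9°C, so T = 13.8°C.
Saturated to 4200 m: -6.2 × 2.5 km = -15.5°C, so T = -1.7°C.

-1.7°C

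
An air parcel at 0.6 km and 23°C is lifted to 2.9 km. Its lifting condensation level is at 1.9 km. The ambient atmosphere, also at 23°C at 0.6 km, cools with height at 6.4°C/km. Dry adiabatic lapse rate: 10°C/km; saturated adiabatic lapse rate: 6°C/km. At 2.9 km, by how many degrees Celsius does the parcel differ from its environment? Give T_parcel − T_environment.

-4.28°C (parcel cooler than environment)

Parcel:
  600–1900 m, dry: Δz = 1.3 km ⇒ ΔT = -13°C; T = 10°C
  1900–2900 m, saturated: Δz = 1 km ⇒ ΔT = -6°C; T = 4°C
Environment:
  600–2900 m, environment: Δz = 2.3 km ⇒ ΔT = -14.72°C; T = 8.28°C
T_parcel − T_env = 4 − 8.28 = -4.28°C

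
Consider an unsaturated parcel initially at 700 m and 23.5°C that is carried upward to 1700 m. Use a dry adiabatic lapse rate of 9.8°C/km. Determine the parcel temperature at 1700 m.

From 700 m to 1700 m (dry adiabatic): cools by 9.8 × 1 = 9.8°C, giving 13.7°C.

13.7°C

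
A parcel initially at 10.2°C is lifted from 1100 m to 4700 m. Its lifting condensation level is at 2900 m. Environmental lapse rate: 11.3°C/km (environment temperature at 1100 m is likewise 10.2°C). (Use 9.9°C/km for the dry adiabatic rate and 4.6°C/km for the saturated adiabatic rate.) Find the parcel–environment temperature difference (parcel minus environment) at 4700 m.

Parcel:
  Dry to 2900 m: -9.9 × 1.8 km = -17.82°C, so T = -7.62°C.
  Saturated to 4700 m: -4.6 × 1.8 km = -8.28°C, so T = -15.9°C.
Environment:
  Environment to 4700 m: -11.3 × 3.6 km = -40.68°C, so T = -30.48°C.
T_parcel − T_env = -15.9 − (-30.48) = +14.58°C

+14.58°C (parcel warmer than environment)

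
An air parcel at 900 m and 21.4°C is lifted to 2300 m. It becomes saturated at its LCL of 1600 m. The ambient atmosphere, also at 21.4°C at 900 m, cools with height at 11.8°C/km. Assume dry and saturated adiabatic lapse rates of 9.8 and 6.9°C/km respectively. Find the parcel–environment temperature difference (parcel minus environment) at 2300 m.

+4.83°C (parcel warmer than environment)

Parcel:
  From 900 m to 1600 m (dry): cools by 9.8 × 0.7 = 6.86°C, giving 14.54°C.
  From 1600 m to 2300 m (saturated): cools by 6.9 × 0.7 = 4.83°C, giving 9.71°C.
Environment:
  From 900 m to 2300 m (environment): cools by 11.8 × 1.4 = 16.52°C, giving 4.88°C.
T_parcel − T_env = 9.71 − 4.88 = +4.83°C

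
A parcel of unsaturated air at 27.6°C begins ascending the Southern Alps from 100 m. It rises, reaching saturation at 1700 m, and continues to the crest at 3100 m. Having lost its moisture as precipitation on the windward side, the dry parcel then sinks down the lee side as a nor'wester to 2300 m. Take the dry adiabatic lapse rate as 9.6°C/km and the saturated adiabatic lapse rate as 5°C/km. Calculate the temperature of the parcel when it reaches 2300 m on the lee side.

12.92°C

100 → 1700 m (dry, 9.6°C/km): ΔT = -9.6 × 1.6 = -15.36°C → T = 12.24°C
1700 → 3100 m (saturated, 5°C/km): ΔT = -5 × 1.4 = -7°C → T = 5.24°C
3100 → 2300 m (dry descent, 9.6°C/km): ΔT = +9.6 × 0.8 = +7.68°C → T = 12.92°C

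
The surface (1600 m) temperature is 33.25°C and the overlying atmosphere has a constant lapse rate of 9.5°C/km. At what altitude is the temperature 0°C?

Height above start = (33.25 − 0) / 9.5 = 3.5 km
Altitude = 1600 m + 3500 m = 5100 m

5100 m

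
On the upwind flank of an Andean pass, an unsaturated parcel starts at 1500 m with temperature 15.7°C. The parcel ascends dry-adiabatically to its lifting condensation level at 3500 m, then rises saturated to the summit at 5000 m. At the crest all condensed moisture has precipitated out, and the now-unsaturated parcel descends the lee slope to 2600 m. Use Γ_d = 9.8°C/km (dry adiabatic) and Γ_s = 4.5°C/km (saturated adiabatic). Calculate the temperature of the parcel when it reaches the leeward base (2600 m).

12.87°C

Dry to 3500 m: -9.8 × 2 km = -19.6°C, so T = -3.9°C.
Saturated to 5000 m: -4.5 × 1.5 km = -6.75°C, so T = -10.65°C.
Dry descent to 2600 m: +9.8 × 2.4 km = +23.52°C, so T = 12.87°C.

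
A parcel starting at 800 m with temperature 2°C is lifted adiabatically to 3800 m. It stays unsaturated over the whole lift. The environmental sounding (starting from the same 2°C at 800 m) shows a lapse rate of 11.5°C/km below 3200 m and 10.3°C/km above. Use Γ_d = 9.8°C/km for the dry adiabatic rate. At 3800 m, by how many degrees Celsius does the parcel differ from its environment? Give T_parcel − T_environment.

Parcel:
  Dry to 3800 m: -9.8 × 3 km = -29.4°C, so T = -27.4°C.
Environment:
  Environment, lower layer to 3200 m: -11.5 × 2.4 km = -27.6°C, so T = -25.6°C.
  Environment, upper layer to 3800 m: -10.3 × 0.6 km = -6.18°C, so T = -31.78°C.
T_parcel − T_env = -27.4 − (-31.78) = +4.38°C

+4.38°C (parcel warmer than environment)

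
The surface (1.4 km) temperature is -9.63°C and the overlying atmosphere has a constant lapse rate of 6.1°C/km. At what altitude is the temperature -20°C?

3.1 km

Height above start = (-9.63 − (-20)) / 6.1 = 1.7 km
Altitude = 1400 m + 1700 m = 3100 m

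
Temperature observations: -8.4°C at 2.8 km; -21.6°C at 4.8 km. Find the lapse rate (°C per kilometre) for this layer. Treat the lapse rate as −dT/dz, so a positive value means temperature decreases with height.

Γ = −ΔT/Δz = (-8.4 − (-21.6)) / (4800 − 2800) m
  = 13.2°C / 2 km = 6.6°C/km

6.6°C/km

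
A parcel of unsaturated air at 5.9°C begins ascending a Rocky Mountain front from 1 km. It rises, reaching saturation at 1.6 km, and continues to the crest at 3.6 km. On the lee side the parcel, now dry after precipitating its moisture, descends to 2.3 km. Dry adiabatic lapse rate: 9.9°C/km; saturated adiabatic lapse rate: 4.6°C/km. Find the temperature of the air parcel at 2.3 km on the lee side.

3.63°C

1000–1600 m, dry: Δz = 0.6 km ⇒ ΔT = -5.94°C; T = -0.04°C
1600–3600 m, saturated: Δz = 2 km ⇒ ΔT = -9.2°C; T = -9.24°C
3600–2300 m, dry descent: Δz = 1.3 km ⇒ ΔT = +12.87°C; T = 3.63°C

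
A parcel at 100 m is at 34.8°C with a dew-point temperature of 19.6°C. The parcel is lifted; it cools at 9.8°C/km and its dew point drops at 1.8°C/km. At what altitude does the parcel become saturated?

2000 m

T and T_d converge at 9.8 − 1.8 = 8°C per km
Height above start = (34.8 − 19.6) / 8 = 1.9 km
LCL altitude = 100 m + 1900 m = 2000 m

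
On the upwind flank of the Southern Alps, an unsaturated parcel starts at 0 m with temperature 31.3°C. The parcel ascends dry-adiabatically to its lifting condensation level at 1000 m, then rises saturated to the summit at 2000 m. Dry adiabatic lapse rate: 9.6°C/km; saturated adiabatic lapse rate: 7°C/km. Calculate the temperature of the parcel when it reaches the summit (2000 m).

0–1000 m, dry: Δz = 1 km ⇒ ΔT = -9.6°C; T = 21.7°C
1000–2000 m, saturated: Δz = 1 km ⇒ ΔT = -7°C; T = 14.7°C

14.7°C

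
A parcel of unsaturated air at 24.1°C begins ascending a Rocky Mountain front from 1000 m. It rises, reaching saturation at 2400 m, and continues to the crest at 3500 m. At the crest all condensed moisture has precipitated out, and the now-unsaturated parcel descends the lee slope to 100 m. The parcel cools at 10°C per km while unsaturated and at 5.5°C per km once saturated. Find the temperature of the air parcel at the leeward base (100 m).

38.05°C

From 1000 m to 2400 m (dry): cools by 10 × 1.4 = 14°C, giving 10.1°C.
From 2400 m to 3500 m (saturated): cools by 5.5 × 1.1 = 6.05°C, giving 4.05°C.
From 3500 m to 100 m (dry descent): warms by 10 × 3.4 = 34°C, giving 38.05°C.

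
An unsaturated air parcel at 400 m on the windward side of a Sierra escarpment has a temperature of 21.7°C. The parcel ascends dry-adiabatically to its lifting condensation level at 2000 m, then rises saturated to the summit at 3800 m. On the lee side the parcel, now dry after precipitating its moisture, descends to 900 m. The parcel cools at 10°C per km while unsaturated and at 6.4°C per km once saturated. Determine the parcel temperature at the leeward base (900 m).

From 400 m to 2000 m (dry): cools by 10 × 1.6 = 16°C, giving 5.7°C.
From 2000 m to 3800 m (saturated): cools by 6.4 × 1.8 = 11.52°C, giving -5.82°C.
From 3800 m to 900 m (dry descent): warms by 10 × 2.9 = 29°C, giving 23.18°C.

23.18°C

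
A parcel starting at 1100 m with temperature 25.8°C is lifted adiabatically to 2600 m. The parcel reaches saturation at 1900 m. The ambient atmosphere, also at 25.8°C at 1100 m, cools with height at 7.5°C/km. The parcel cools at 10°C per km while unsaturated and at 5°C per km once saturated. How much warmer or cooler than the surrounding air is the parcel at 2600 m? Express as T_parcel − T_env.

-0.25°C (parcel cooler than environment)

Parcel:
  Dry to 1900 m: -10 × 0.8 km = -8°C, so T = 17.8°C.
  Saturated to 2600 m: -5 × 0.7 km = -3.5°C, so T = 14.3°C.
Environment:
  Environment to 2600 m: -7.5 × 1.5 km = -11.25°C, so T = 14.55°C.
T_parcel − T_env = 14.3 − 14.55 = -0.25°C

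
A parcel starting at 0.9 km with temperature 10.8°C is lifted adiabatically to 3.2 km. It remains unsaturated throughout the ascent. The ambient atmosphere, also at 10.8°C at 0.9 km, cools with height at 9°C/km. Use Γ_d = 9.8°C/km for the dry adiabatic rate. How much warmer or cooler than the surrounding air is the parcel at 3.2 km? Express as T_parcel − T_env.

Parcel:
  Dry to 3200 m: -9.8 × 2.3 km = -22.54°C, so T = -11.74°C.
Environment:
  Environment to 3200 m: -9 × 2.3 km = -20.7°C, so T = -9.9°C.
T_parcel − T_env = -11.74 − (-9.9) = -1.84°C

-1.84°C (parcel cooler than environment)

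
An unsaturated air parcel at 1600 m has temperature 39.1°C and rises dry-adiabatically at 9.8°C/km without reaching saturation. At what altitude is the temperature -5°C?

Height above start = (39.1 − (-5)) / 9.8 = 4.5 km
Altitude = 1600 m + 4500 m = 6100 m

6100 m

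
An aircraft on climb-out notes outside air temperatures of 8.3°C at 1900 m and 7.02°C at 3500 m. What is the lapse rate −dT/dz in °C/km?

0.8°C/km

Γ = −ΔT/Δz = (8.3 − 7.02) / (3500 − 1900) m
  = 1.28°C / 1.6 km = 0.8°C/km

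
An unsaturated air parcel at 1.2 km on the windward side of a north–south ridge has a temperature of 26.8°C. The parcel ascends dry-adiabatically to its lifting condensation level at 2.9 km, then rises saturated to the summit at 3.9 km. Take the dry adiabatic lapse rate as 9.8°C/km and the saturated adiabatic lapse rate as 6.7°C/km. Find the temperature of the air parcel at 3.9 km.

From 1200 m to 2900 m (dry): cools by 9.8 × 1.7 = 16.66°C, giving 10.14°C.
From 2900 m to 3900 m (saturated): cools by 6.7 × 1 = 6.7°C, giving 3.44°C.

3.44°C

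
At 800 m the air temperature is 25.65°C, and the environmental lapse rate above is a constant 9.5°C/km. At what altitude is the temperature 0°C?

3500 m

Height above start = (25.65 − 0) / 9.5 = 2.7 km
Altitude = 800 m + 2700 m = 3500 m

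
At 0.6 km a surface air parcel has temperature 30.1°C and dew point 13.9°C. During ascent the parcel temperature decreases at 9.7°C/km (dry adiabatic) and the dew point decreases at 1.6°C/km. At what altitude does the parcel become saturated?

T and T_d converge at 9.7 − 1.6 = 8.1°C per km
Height above start = (30.1 − 13.9) / 8.1 = 2 km
LCL altitude = 600 m + 2000 m = 2600 m

2.6 km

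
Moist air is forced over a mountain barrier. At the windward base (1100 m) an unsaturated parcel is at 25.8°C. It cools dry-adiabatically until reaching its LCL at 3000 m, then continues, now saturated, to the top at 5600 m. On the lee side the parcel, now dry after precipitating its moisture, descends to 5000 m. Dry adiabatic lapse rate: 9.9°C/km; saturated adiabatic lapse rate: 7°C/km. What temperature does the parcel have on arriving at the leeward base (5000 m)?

-5.27°C

1100 → 3000 m (dry, 9.9°C/km): ΔT = -9.9 × 1.9 = -18.81°C → T = 6.99°C
3000 → 5600 m (saturated, 7°C/km): ΔT = -7 × 2.6 = -18.2°C → T = -11.21°C
5600 → 5000 m (dry descent, 9.9°C/km): ΔT = +9.9 × 0.6 = +5.94°C → T = -5.27°C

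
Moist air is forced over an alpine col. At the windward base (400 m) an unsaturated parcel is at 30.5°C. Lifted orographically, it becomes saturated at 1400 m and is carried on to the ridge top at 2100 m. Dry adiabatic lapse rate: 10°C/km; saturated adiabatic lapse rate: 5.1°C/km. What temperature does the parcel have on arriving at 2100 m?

Dry to 1400 m: -10 × 1 km = -10°C, so T = 20.5°C.
Saturated to 2100 m: -5.1 × 0.7 km = -3.57°C, so T = 16.93°C.

16.93°C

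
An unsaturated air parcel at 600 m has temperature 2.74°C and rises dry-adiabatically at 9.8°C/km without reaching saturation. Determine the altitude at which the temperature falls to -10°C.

Height above start = (2.74 − (-10)) / 9.8 = 1.3 km
Altitude = 600 m + 1300 m = 1900 m

1900 m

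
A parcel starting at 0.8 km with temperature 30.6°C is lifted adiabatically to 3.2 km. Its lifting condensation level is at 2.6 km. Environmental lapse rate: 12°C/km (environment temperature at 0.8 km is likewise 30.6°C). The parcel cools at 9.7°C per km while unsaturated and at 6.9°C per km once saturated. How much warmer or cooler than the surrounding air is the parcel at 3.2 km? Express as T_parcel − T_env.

Parcel:
  800–2600 m, dry: Δz = 1.8 km ⇒ ΔT = -17.46°C; T = 13.14°C
  2600–3200 m, saturated: Δz = 0.6 km ⇒ ΔT = -4.14°C; T = 9°C
Environment:
  800–3200 m, environment: Δz = 2.4 km ⇒ ΔT = -28.8°C; T = 1.8°C
T_parcel − T_env = 9 − 1.8 = +7.2°C

+7.2°C (parcel warmer than environment)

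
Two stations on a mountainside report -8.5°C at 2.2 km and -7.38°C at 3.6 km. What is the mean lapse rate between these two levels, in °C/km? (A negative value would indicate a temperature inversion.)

Γ = −ΔT/Δz = (-8.5 − (-7.38)) / (3600 − 2200) m
  = -1.12°C / 1.4 km = -0.8°C/km

-0.8°C/km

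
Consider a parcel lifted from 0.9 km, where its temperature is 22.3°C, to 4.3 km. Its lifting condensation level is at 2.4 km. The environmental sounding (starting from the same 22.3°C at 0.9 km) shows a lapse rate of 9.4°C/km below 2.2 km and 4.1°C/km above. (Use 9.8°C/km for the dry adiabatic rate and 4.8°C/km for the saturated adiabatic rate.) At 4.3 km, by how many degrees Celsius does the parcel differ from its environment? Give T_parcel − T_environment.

-2.99°C (parcel cooler than environment)

Parcel:
  900–2400 m, dry: Δz = 1.5 km ⇒ ΔT = -14.7°C; T = 7.6°C
  2400–4300 m, saturated: Δz = 1.9 km ⇒ ΔT = -9.12°C; T = -1.52°C
Environment:
  900–2200 m, environment, lower layer: Δz = 1.3 km ⇒ ΔT = -12.22°C; T = 10.08°C
  2200–4300 m, environment, upper layer: Δz = 2.1 km ⇒ ΔT = -8.61°C; T = 1.47°C
T_parcel − T_env = -1.52 − 1.47 = -2.99°C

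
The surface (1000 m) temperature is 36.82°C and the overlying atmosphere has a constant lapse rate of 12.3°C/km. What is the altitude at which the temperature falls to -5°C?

Height above start = (36.82 − (-5)) / 12.3 = 3.4 km
Altitude = 1000 m + 3400 m = 4400 m

4400 m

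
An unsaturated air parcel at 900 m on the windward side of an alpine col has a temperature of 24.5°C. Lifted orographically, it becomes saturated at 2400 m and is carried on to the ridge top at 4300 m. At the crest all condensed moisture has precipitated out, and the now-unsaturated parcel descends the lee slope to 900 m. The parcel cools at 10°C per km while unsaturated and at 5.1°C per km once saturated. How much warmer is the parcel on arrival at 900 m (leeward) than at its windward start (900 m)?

From 900 m to 2400 m (dry): cools by 10 × 1.5 = 15°C, giving 9.5°C.
From 2400 m to 4300 m (saturated): cools by 5.1 × 1.9 = 9.69°C, giving -0.19°C.
From 4300 m to 900 m (dry descent): warms by 10 × 3.4 = 34°C, giving 33.81°C.
Net change vs windward start: 33.81 − 24.5 = +9.31°C

+9.31°C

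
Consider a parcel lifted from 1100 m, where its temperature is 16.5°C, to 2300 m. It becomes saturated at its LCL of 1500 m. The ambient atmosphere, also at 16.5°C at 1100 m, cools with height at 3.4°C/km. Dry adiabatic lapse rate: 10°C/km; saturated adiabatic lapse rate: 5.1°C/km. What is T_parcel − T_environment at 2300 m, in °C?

-4°C (parcel cooler than environment)

Parcel:
  From 1100 m to 1500 m (dry): cools by 10 × 0.4 = 4°C, giving 12.5°C.
  From 1500 m to 2300 m (saturated): cools by 5.1 × 0.8 = 4.08°C, giving 8.42°C.
Environment:
  From 1100 m to 2300 m (environment): cools by 3.4 × 1.2 = 4.08°C, giving 12.42°C.
T_parcel − T_env = 8.42 − 12.42 = -4°C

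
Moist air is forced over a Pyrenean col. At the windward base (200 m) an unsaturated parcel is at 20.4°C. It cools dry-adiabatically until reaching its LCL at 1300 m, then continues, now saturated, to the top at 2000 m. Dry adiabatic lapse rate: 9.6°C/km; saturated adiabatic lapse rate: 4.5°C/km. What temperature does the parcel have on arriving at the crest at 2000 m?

200–1300 m, dry: Δz = 1.1 km ⇒ ΔT = -10.56°C; T = 9.84°C
1300–2000 m, saturated: Δz = 0.7 km ⇒ ΔT = -3.15°C; T = 6.69°C

6.69°C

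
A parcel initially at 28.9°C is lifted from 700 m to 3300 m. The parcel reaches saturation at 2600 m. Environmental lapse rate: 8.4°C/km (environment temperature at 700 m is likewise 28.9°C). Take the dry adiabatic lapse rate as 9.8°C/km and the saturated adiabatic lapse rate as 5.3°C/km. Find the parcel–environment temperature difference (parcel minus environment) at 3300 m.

-0.49°C (parcel cooler than environment)

Parcel:
  700–2600 m, dry: Δz = 1.9 km ⇒ ΔT = -18.62°C; T = 10.28°C
  2600–3300 m, saturated: Δz = 0.7 km ⇒ ΔT = -3.71°C; T = 6.57°C
Environment:
  700–3300 m, environment: Δz = 2.6 km ⇒ ΔT = -21.84°C; T = 7.06°C
T_parcel − T_env = 6.57 − 7.06 = -0.49°C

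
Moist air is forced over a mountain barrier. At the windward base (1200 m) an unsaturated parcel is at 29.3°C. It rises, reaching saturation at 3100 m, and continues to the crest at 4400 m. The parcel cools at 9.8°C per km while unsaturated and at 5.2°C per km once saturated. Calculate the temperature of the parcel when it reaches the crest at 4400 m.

From 1200 m to 3100 m (dry): cools by 9.8 × 1.9 = 18.62°C, giving 10.68°C.
From 3100 m to 4400 m (saturated): cools by 5.2 × 1.3 = 6.76°C, giving 3.92°C.

3.92°C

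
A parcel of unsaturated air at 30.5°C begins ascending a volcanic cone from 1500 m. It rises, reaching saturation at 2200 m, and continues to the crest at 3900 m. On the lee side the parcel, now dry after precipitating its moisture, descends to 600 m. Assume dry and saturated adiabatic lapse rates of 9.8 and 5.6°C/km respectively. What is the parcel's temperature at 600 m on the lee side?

From 1500 m to 2200 m (dry): cools by 9.8 × 0.7 = 6.86°C, giving 23.64°C.
From 2200 m to 3900 m (saturated): cools by 5.6 × 1.7 = 9.52°C, giving 14.12°C.
From 3900 m to 600 m (dry descent): warms by 9.8 × 3.3 = 32.34°C, giving 46.46°C.

46.46°C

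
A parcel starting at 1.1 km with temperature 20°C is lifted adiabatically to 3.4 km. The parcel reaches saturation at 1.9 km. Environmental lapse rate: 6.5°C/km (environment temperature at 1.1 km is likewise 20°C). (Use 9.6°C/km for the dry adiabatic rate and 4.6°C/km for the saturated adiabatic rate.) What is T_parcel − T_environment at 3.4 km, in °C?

Parcel:
  Dry to 1900 m: -9.6 × 0.8 km = -7.68°C, so T = 12.32°C.
  Saturated to 3400 m: -4.6 × 1.5 km = -6.9°C, so T = 5.42°C.
Environment:
  Environment to 3400 m: -6.5 × 2.3 km = -14.95°C, so T = 5.05°C.
T_parcel − T_env = 5.42 − 5.05 = +0.37°C

+0.37°C (parcel warmer than environment)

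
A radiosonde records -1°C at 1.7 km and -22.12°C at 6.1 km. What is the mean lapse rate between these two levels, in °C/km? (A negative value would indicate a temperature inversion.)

Γ = −ΔT/Δz = (-1 − (-22.12)) / (6100 − 1700) m
  = 21.12°C / 4.4 km = 4.8°C/km

4.8°C/km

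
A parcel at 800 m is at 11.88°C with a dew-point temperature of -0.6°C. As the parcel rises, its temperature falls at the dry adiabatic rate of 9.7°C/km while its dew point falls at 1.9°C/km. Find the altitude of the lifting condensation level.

T and T_d converge at 9.7 − 1.9 = 7.8°C per km
Height above start = (11.88 − (-0.6)) / 7.8 = 1.6 km
LCL altitude = 800 m + 1600 m = 2400 m

2400 m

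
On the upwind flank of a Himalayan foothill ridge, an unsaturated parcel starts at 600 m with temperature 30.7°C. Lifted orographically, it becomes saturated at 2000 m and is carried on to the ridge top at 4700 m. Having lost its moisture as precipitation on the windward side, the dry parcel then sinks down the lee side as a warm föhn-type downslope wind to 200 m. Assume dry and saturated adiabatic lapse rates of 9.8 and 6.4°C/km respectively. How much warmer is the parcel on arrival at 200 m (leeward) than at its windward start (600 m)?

Dry to 2000 m: -9.8 × 1.4 km = -13.72°C, so T = 16.98°C.
Saturated to 4700 m: -6.4 × 2.7 km = -17.28°C, so T = -0.3°C.
Dry descent to 200 m: +9.8 × 4.5 km = +44.1°C, so T = 43.8°C.
Net change vs windward start: 43.8 − 30.7 = +13.1°C

+13.1°C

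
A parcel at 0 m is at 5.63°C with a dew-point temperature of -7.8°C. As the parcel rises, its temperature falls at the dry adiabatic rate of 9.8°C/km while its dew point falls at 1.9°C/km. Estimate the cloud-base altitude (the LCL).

T and T_d converge at 9.8 − 1.9 = 7.9°C per km
Height above start = (5.63 − (-7.8)) / 7.9 = 1.7 km
LCL altitude = 0 m + 1700 m = 1700 m

1700 m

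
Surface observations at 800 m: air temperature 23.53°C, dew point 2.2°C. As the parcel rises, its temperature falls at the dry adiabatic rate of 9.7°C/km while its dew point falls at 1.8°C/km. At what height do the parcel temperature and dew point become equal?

3500 m

T and T_d converge at 9.7 − 1.8 = 7.9°C per km
Height above start = (23.53 − 2.2) / 7.9 = 2.7 km
LCL altitude = 800 m + 2700 m = 3500 m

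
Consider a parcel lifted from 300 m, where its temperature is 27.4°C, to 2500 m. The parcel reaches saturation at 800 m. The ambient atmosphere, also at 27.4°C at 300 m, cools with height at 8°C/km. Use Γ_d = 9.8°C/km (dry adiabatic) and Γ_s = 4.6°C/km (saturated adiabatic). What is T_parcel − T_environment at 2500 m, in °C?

Parcel:
  From 300 m to 800 m (dry): cools by 9.8 × 0.5 = 4.9°C, giving 22.5°C.
  From 800 m to 2500 m (saturated): cools by 4.6 × 1.7 = 7.82°C, giving 14.68°C.
Environment:
  From 300 m to 2500 m (environment): cools by 8 × 2.2 = 17.6°C, giving 9.8°C.
T_parcel − T_env = 14.68 − 9.8 = +4.88°C

+4.88°C (parcel warmer than environment)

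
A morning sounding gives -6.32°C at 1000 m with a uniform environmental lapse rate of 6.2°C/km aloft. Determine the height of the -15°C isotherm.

2400 m

Height above start = (-6.32 − (-15)) / 6.2 = 1.4 km
Altitude = 1000 m + 1400 m = 2400 m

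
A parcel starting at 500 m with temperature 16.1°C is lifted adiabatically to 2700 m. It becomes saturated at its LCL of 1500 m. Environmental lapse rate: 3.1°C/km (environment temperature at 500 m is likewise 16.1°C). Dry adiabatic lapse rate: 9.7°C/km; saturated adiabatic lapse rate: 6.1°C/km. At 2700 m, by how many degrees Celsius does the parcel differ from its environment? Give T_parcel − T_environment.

-10.2°C (parcel cooler than environment)

Parcel:
  500–1500 m, dry: Δz = 1 km ⇒ ΔT = -9.7°C; T = 6.4°C
  1500–2700 m, saturated: Δz = 1.2 km ⇒ ΔT = -7.32°C; T = -0.92°C
Environment:
  500–2700 m, environment: Δz = 2.2 km ⇒ ΔT = -6.82°C; T = 9.28°C
T_parcel − T_env = -0.92 − 9.28 = -10.2°C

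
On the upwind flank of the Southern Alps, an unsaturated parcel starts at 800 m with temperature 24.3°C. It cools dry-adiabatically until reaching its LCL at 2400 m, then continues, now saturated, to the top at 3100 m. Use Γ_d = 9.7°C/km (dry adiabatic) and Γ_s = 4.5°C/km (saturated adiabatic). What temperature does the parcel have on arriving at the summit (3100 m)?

800–2400 m, dry: Δz = 1.6 km ⇒ ΔT = -15.52°C; T = 8.78°C
2400–3100 m, saturated: Δz = 0.7 km ⇒ ΔT = -3.15°C; T = 5.63°C

5.63°C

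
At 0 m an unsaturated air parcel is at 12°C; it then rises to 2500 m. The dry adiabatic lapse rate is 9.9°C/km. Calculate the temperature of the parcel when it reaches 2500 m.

-12.75°C

0–2500 m, dry adiabatic: Δz = 2.5 km ⇒ ΔT = -24.75°C; T = -12.75°C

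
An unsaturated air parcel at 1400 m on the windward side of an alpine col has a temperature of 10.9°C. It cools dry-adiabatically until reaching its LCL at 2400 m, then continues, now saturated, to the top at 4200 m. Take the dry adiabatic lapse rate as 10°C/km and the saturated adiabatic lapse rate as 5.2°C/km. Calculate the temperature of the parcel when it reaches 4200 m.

1400–2400 m, dry: Δz = 1 km ⇒ ΔT = -10°C; T = 0.9°C
2400–4200 m, saturated: Δz = 1.8 km ⇒ ΔT = -9.36°C; T = -8.46°C

-8.46°C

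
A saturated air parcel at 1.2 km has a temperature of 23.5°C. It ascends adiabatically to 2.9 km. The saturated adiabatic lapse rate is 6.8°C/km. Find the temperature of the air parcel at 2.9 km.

1200–2900 m, saturated adiabatic: Δz = 1.7 km ⇒ ΔT = -11.56°C; T = 11.94°C

11.94°C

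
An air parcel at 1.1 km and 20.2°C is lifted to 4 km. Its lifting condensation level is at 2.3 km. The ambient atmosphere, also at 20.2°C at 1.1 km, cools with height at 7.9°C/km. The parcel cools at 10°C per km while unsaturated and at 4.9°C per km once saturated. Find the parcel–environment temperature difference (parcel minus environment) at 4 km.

+2.58°C (parcel warmer than environment)

Parcel:
  Dry to 2300 m: -10 × 1.2 km = -12°C, so T = 8.2°C.
  Saturated to 4000 m: -4.9 × 1.7 km = -8.33°C, so T = -0.13°C.
Environment:
  Environment to 4000 m: -7.9 × 2.9 km = -22.91°C, so T = -2.71°C.
T_parcel − T_env = -0.13 − (-2.71) = +2.58°C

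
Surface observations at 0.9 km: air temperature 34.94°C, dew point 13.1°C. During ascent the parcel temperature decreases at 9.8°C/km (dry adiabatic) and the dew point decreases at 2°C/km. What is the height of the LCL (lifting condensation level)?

T and T_d converge at 9.8 − 2 = 7.8°C per km
Height above start = (34.94 − 13.1) / 7.8 = 2.8 km
LCL altitude = 900 m + 2800 m = 3700 m

3.7 km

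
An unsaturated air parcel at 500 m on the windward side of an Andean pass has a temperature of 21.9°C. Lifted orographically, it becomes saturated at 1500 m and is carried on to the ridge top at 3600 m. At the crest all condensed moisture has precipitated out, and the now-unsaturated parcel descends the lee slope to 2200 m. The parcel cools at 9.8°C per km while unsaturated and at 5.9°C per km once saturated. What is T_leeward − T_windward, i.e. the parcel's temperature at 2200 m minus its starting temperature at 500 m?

-8.47°C

From 500 m to 1500 m (dry): cools by 9.8 × 1 = 9.8°C, giving 12.1°C.
From 1500 m to 3600 m (saturated): cools by 5.9 × 2.1 = 12.39°C, giving -0.29°C.
From 3600 m to 2200 m (dry descent): warms by 9.8 × 1.4 = 13.72°C, giving 13.43°C.
Net change vs windward start: 13.43 − 21.9 = -8.47°C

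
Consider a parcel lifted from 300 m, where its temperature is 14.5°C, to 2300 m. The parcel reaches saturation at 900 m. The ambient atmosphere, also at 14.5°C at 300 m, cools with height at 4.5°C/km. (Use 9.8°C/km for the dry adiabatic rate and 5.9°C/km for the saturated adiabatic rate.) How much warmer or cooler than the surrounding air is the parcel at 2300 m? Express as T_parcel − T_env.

-5.14°C (parcel cooler than environment)

Parcel:
  From 300 m to 900 m (dry): cools by 9.8 × 0.6 = 5.88°C, giving 8.62°C.
  From 900 m to 2300 m (saturated): cools by 5.9 × 1.4 = 8.26°C, giving 0.36°C.
Environment:
  From 300 m to 2300 m (environment): cools by 4.5 × 2 = 9°C, giving 5.5°C.
T_parcel − T_env = 0.36 − 5.5 = -5.14°C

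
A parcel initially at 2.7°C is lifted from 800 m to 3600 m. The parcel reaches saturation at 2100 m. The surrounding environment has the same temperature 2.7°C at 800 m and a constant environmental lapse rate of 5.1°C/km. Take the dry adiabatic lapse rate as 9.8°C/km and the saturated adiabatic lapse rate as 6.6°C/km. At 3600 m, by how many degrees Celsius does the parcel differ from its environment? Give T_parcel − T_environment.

Parcel:
  Dry to 2100 m: -9.8 × 1.3 km = -12.74°C, so T = -10.04°C.
  Saturated to 3600 m: -6.6 × 1.5 km = -9.9°C, so T = -19.94°C.
Environment:
  Environment to 3600 m: -5.1 × 2.8 km = -14.28°C, so T = -11.58°C.
T_parcel − T_env = -19.94 − (-11.58) = -8.36°C

-8.36°C (parcel cooler than environment)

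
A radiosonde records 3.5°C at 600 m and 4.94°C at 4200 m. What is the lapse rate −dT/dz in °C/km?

Γ = −ΔT/Δz = (3.5 − 4.94) / (4200 − 600) m
  = -1.44°C / 3.6 km = -0.4°C/km

-0.4°C/km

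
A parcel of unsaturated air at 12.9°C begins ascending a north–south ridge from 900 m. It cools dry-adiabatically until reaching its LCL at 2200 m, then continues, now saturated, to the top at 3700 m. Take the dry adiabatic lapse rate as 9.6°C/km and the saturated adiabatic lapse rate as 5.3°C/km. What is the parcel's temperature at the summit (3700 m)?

-7.53°C

From 900 m to 2200 m (dry): cools by 9.6 × 1.3 = 12.48°C, giving 0.42°C.
From 2200 m to 3700 m (saturated): cools by 5.3 × 1.5 = 7.95°C, giving -7.53°C.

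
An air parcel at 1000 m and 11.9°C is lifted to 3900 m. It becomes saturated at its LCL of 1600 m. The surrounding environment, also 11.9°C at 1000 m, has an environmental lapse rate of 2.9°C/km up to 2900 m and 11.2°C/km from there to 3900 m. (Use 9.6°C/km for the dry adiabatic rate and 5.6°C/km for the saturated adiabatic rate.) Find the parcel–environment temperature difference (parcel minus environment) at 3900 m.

-1.93°C (parcel cooler than environment)

Parcel:
  From 1000 m to 1600 m (dry): cools by 9.6 × 0.6 = 5.76°C, giving 6.14°C.
  From 1600 m to 3900 m (saturated): cools by 5.6 × 2.3 = 12.88°C, giving -6.74°C.
Environment:
  From 1000 m to 2900 m (environment, lower layer): cools by 2.9 × 1.9 = 5.51°C, giving 6.39°C.
  From 2900 m to 3900 m (environment, upper layer): cools by 11.2 × 1 = 11.2°C, giving -4.81°C.
T_parcel − T_env = -6.74 − (-4.81) = -1.93°C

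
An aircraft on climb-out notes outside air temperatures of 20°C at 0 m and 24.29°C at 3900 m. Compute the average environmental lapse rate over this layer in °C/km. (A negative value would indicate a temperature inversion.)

-1.1°C/km

Γ = −ΔT/Δz = (20 − 24.29) / (3900 − 0) m
  = -4.29°C / 3.9 km = -1.1°C/km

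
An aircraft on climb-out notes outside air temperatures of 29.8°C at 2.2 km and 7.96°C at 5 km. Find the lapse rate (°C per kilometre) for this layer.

Γ = −ΔT/Δz = (29.8 − 7.96) / (5000 − 2200) m
  = 21.84°C / 2.8 km = 7.8°C/km

7.8°C/km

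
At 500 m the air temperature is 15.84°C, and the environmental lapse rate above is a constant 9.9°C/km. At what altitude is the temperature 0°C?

Height above start = (15.84 − 0) / 9.9 = 1.6 km
Altitude = 500 m + 1600 m = 2100 m

2100 m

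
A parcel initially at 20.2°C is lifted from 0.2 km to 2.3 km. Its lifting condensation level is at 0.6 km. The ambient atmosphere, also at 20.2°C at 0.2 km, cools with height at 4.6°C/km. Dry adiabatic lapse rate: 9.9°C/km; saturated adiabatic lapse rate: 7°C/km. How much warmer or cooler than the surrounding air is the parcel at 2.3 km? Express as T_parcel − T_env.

-6.2°C (parcel cooler than environment)

Parcel:
  200–600 m, dry: Δz = 0.4 km ⇒ ΔT = -3.96°C; T = 16.24°C
  600–2300 m, saturated: Δz = 1.7 km ⇒ ΔT = -11.9°C; T = 4.34°C
Environment:
  200–2300 m, environment: Δz = 2.1 km ⇒ ΔT = -9.66°C; T = 10.54°C
T_parcel − T_env = 4.34 − 10.54 = -6.2°C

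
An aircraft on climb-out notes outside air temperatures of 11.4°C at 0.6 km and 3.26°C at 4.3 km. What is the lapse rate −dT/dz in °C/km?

Γ = −ΔT/Δz = (11.4 − 3.26) / (4300 − 600) m
  = 8.14°C / 3.7 km = 2.2°C/km

2.2°C/km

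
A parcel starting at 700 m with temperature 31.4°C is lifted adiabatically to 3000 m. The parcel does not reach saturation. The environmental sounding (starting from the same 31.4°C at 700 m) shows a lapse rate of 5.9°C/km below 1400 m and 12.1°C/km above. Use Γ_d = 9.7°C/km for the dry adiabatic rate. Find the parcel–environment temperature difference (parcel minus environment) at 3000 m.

+1.18°C (parcel warmer than environment)

Parcel:
  700 → 3000 m (dry, 9.7°C/km): ΔT = -9.7 × 2.3 = -22.31°C → T = 9.09°C
Environment:
  700 → 1400 m (environment, lower layer, 5.9°C/km): ΔT = -5.9 × 0.7 = -4.13°C → T = 27.27°C
  1400 → 3000 m (environment, upper layer, 12.1°C/km): ΔT = -12.1 × 1.6 = -19.36°C → T = 7.91°C
T_parcel − T_env = 9.09 − 7.91 = +1.18°C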